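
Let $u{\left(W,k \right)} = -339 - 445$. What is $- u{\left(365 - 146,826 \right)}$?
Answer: $784$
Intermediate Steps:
$u{\left(W,k \right)} = -784$
$- u{\left(365 - 146,826 \right)} = \left(-1\right) \left(-784\right) = 784$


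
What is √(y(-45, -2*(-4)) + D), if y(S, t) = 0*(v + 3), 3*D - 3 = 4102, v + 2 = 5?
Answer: √12315/3 ≈ 36.991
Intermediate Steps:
v = 3 (v = -2 + 5 = 3)
D = 4105/3 (D = 1 + (⅓)*4102 = 1 + 4102/3 = 4105/3 ≈ 1368.3)
y(S, t) = 0 (y(S, t) = 0*(3 + 3) = 0*6 = 0)
√(y(-45, -2*(-4)) + D) = √(0 + 4105/3) = √(4105/3) = √12315/3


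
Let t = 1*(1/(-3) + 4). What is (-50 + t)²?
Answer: 19321/9 ≈ 2146.8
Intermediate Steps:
t = 11/3 (t = 1*(-⅓ + 4) = 1*(11/3) = 11/3 ≈ 3.6667)
(-50 + t)² = (-50 + 11/3)² = (-139/3)² = 19321/9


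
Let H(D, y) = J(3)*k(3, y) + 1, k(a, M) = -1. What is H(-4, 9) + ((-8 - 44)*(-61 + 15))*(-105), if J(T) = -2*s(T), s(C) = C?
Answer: -251153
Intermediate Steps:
J(T) = -2*T
H(D, y) = 7 (H(D, y) = -2*3*(-1) + 1 = -6*(-1) + 1 = 6 + 1 = 7)
H(-4, 9) + ((-8 - 44)*(-61 + 15))*(-105) = 7 + ((-8 - 44)*(-61 + 15))*(-105) = 7 - 52*(-46)*(-105) = 7 + 2392*(-105) = 7 - 251160 = -251153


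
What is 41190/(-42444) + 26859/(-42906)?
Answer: -40379188/25293087 ≈ -1.5965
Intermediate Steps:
41190/(-42444) + 26859/(-42906) = 41190*(-1/42444) + 26859*(-1/42906) = -6865/7074 - 8953/14302 = -40379188/25293087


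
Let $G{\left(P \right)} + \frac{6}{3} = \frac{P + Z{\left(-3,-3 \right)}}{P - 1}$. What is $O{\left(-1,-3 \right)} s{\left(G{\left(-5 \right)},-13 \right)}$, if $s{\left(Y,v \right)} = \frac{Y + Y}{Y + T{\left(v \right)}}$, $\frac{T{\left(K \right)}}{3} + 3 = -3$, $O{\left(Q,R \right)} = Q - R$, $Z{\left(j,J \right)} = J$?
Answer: $\frac{1}{7} \approx 0.14286$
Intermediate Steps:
$T{\left(K \right)} = -18$ ($T{\left(K \right)} = -9 + 3 \left(-3\right) = -9 - 9 = -18$)
$G{\left(P \right)} = -2 + \frac{-3 + P}{-1 + P}$ ($G{\left(P \right)} = -2 + \frac{P - 3}{P - 1} = -2 + \frac{-3 + P}{-1 + P}$)
$s{\left(Y,v \right)} = \frac{2 Y}{-18 + Y}$ ($s{\left(Y,v \right)} = \frac{Y + Y}{Y - 18} = \frac{2 Y}{-18 + Y}$)
$O{\left(-1,-3 \right)} s{\left(G{\left(-5 \right)},-13 \right)} = \left(-1 - -3\right) \frac{2 \frac{-1 - -5}{-1 - 5}}{-18 + \frac{-1 - -5}{-1 - 5}} = \left(-1 + 3\right) \frac{2 \frac{-1 + 5}{-6}}{-18 + \frac{-1 + 5}{-6}} = 2 \frac{2 \left(\left(- \frac{1}{6}\right) 4\right)}{-18 - \frac{2}{3}} = 2 \cdot 2 \left(- \frac{2}{3}\right) \frac{1}{-18 - \frac{2}{3}} = 2 \cdot 2 \left(- \frac{2}{3}\right) \frac{1}{- \frac{56}{3}} = 2 \cdot 2 \left(- \frac{2}{3}\right) \left(- \frac{3}{56}\right) = 2 \cdot \frac{1}{14} = \frac{1}{7}$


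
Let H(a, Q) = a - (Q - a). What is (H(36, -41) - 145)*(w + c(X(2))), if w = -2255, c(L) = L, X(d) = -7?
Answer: 72384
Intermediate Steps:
H(a, Q) = -Q + 2*a (H(a, Q) = a + (a - Q) = -Q + 2*a)
(H(36, -41) - 145)*(w + c(X(2))) = ((-1*(-41) + 2*36) - 145)*(-2255 - 7) = ((41 + 72) - 145)*(-2262) = (113 - 145)*(-2262) = -32*(-2262) = 72384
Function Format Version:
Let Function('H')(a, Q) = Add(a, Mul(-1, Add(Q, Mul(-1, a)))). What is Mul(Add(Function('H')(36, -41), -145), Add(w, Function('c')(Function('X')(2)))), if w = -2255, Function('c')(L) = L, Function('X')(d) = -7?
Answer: 72384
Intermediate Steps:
Function('H')(a, Q) = Add(Mul(-1, Q), Mul(2, a)) (Function('H')(a, Q) = Add(a, Add(a, Mul(-1, Q))) = Add(Mul(-1, Q), Mul(2, a)))
Mul(Add(Function('H')(36, -41), -145), Add(w, Function('c')(Function('X')(2)))) = Mul(Add(Add(Mul(-1, -41), Mul(2, 36)), -145), Add(-2255, -7)) = Mul(Add(Add(41, 72), -145), -2262) = Mul(Add(113, -145), -2262) = Mul(-32, -2262) = 72384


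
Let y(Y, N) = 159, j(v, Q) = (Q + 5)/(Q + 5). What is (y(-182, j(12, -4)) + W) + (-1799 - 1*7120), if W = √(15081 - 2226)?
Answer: -8760 + √12855 ≈ -8646.6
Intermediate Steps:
j(v, Q) = 1 (j(v, Q) = (5 + Q)/(5 + Q) = 1)
W = √12855 ≈ 113.38
(y(-182, j(12, -4)) + W) + (-1799 - 1*7120) = (159 + √12855) + (-1799 - 1*7120) = (159 + √12855) + (-1799 - 7120) = (159 + √12855) - 8919 = -8760 + √12855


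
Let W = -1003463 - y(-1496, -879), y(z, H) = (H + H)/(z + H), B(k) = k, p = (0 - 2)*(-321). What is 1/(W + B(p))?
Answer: -2375/2381701633 ≈ -9.9719e-7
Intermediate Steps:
p = 642 (p = -2*(-321) = 642)
y(z, H) = 2*H/(H + z) (y(z, H) = (2*H)/(H + z) = 2*H/(H + z))
W = -2383226383/2375 (W = -1003463 - 2*(-879)/(-879 - 1496) = -1003463 - 2*(-879)/(-2375) = -1003463 - 2*(-879)*(-1)/2375 = -1003463 - 1*1758/2375 = -1003463 - 1758/2375 = -2383226383/2375 ≈ -1.0035e+6)
1/(W + B(p)) = 1/(-2383226383/2375 + 642) = 1/(-2381701633/2375) = -2375/2381701633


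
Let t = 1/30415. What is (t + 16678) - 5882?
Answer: 328360341/30415 ≈ 10796.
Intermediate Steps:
t = 1/30415 ≈ 3.2879e-5
(t + 16678) - 5882 = (1/30415 + 16678) - 5882 = 507261371/30415 - 5882 = 328360341/30415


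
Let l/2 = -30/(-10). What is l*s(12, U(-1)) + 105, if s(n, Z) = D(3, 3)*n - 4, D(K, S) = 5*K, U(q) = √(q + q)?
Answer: 1161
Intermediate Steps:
U(q) = √2*√q (U(q) = √(2*q) = √2*√q)
l = 6 (l = 2*(-30/(-10)) = 2*(-30*(-⅒)) = 2*3 = 6)
s(n, Z) = -4 + 15*n (s(n, Z) = (5*3)*n - 4 = 15*n - 4 = -4 + 15*n)
l*s(12, U(-1)) + 105 = 6*(-4 + 15*12) + 105 = 6*(-4 + 180) + 105 = 6*176 + 105 = 1056 + 105 = 1161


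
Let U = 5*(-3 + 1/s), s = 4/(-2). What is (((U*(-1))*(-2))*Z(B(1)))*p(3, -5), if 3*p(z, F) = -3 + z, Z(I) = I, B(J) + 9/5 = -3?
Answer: 0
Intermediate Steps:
B(J) = -24/5 (B(J) = -9/5 - 3 = -24/5)
p(z, F) = -1 + z/3 (p(z, F) = (-3 + z)/3 = -1 + z/3)
s = -2 (s = 4*(-½) = -2)
U = -35/2 (U = 5*(-3 + 1/(-2)) = 5*(-3 - ½) = 5*(-7/2) = -35/2 ≈ -17.500)
(((U*(-1))*(-2))*Z(B(1)))*p(3, -5) = ((-35/2*(-1)*(-2))*(-24/5))*(-1 + (⅓)*3) = (((35/2)*(-2))*(-24/5))*(-1 + 1) = -35*(-24/5)*0 = 168*0 = 0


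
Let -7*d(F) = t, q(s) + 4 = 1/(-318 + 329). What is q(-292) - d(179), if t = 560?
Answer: 837/11 ≈ 76.091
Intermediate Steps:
q(s) = -43/11 (q(s) = -4 + 1/(-318 + 329) = -4 + 1/11 = -43/11)
d(F) = -80 (d(F) = -⅐*560 = -80)
q(-292) - d(179) = -43/11 - 1*(-80) = -43/11 + 80 = 837/11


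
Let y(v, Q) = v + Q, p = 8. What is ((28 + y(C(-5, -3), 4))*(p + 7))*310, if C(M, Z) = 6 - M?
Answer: 199950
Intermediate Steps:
y(v, Q) = Q + v
((28 + y(C(-5, -3), 4))*(p + 7))*310 = ((28 + (4 + (6 - 1*(-5))))*(8 + 7))*310 = ((28 + (4 + (6 + 5)))*15)*310 = ((28 + (4 + 11))*15)*310 = ((28 + 15)*15)*310 = (43*15)*310 = 645*310 = 199950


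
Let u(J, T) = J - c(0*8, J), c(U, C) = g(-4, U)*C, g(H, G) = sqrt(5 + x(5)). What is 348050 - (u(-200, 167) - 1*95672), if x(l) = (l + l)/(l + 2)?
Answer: 443922 - 600*sqrt(35)/7 ≈ 4.4342e+5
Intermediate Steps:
x(l) = 2*l/(2 + l) (x(l) = (2*l)/(2 + l) = 2*l/(2 + l))
g(H, G) = 3*sqrt(35)/7 (g(H, G) = sqrt(5 + 2*5/(2 + 5)) = sqrt(5 + 2*5/7) = sqrt(5 + 2*5*(1/7)) = sqrt(5 + 10/7) = sqrt(45/7) = 3*sqrt(35)/7)
c(U, C) = 3*C*sqrt(35)/7 (c(U, C) = (3*sqrt(35)/7)*C = 3*C*sqrt(35)/7)
u(J, T) = J - 3*J*sqrt(35)/7
348050 - (u(-200, 167) - 1*95672) = 348050 - ((1/7)*(-200)*(7 - 3*sqrt(35)) - 1*95672) = 348050 - ((-200 + 600*sqrt(35)/7) - 95672) = 348050 - (-95872 + 600*sqrt(35)/7) = 348050 + (95872 - 600*sqrt(35)/7) = 443922 - 600*sqrt(35)/7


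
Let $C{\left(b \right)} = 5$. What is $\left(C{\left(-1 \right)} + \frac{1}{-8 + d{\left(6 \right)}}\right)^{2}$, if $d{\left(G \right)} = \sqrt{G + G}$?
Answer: $\frac{15879}{676} - \frac{63 \sqrt{3}}{169} \approx 22.844$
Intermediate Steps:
$d{\left(G \right)} = \sqrt{2} \sqrt{G}$ ($d{\left(G \right)} = \sqrt{2 G} = \sqrt{2} \sqrt{G}$)
$\left(C{\left(-1 \right)} + \frac{1}{-8 + d{\left(6 \right)}}\right)^{2} = \left(5 + \frac{1}{-8 + \sqrt{2} \sqrt{6}}\right)^{2} = \left(5 + \frac{1}{-8 + 2 \sqrt{3}}\right)^{2}$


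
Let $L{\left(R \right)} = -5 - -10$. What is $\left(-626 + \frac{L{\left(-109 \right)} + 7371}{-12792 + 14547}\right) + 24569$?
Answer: $\frac{42027341}{1755} \approx 23947.0$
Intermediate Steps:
$L{\left(R \right)} = 5$ ($L{\left(R \right)} = -5 + 10 = 5$)
$\left(-626 + \frac{L{\left(-109 \right)} + 7371}{-12792 + 14547}\right) + 24569 = \left(-626 + \frac{5 + 7371}{-12792 + 14547}\right) + 24569 = \left(-626 + \frac{7376}{1755}\right) + 24569 = - \frac{1091254}{1755} + 24569 = \frac{42027341}{1755}$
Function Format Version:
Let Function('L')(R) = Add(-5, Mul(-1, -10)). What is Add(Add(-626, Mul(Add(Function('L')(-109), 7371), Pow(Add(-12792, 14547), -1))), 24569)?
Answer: Rational(42027341, 1755) ≈ 23947.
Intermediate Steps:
Function('L')(R) = 5 (Function('L')(R) = Add(-5, 10) = 5)
Add(Add(-626, Mul(Add(Function('L')(-109), 7371), Pow(Add(-12792, 14547), -1))), 24569) = Add(Add(-626, Mul(Add(5, 7371), Pow(Add(-12792, 14547), -1))), 24569) = Add(Add(-626, Mul(7376, Pow(1755, -1))), 24569) = Add(Add(-626, Mul(7376, Rational(1, 1755))), 24569) = Add(Add(-626, Rational(7376, 1755)), 24569) = Add(Rational(-1091254, 1755), 24569) = Rational(42027341, 1755)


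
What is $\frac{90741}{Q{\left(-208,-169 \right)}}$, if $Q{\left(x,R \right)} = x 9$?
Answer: $- \frac{30247}{624} \approx -48.473$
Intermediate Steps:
$Q{\left(x,R \right)} = 9 x$
$\frac{90741}{Q{\left(-208,-169 \right)}} = \frac{90741}{9 \left(-208\right)} = \frac{90741}{-1872} = 90741 \left(- \frac{1}{1872}\right) = - \frac{30247}{624}$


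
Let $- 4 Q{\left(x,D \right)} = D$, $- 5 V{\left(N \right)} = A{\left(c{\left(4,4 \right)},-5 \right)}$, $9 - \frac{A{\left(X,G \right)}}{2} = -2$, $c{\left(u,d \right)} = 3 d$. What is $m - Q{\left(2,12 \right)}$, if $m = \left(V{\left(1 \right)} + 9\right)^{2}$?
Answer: $\frac{604}{25} \approx 24.16$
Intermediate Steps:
$A{\left(X,G \right)} = 22$ ($A{\left(X,G \right)} = 18 - -4 = 18 + 4 = 22$)
$V{\left(N \right)} = - \frac{22}{5}$ ($V{\left(N \right)} = \left(- \frac{1}{5}\right) 22 = - \frac{22}{5}$)
$Q{\left(x,D \right)} = - \frac{D}{4}$
$m = \frac{529}{25}$ ($m = \left(- \frac{22}{5} + 9\right)^{2} = \left(\frac{23}{5}\right)^{2} = \frac{529}{25} \approx 21.16$)
$m - Q{\left(2,12 \right)} = \frac{529}{25} - \left(- \frac{1}{4}\right) 12 = \frac{529}{25} - -3 = \frac{529}{25} + 3 = \frac{604}{25}$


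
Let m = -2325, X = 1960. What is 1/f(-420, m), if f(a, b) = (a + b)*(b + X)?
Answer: 1/1001925 ≈ 9.9808e-7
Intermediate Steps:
f(a, b) = (1960 + b)*(a + b) (f(a, b) = (a + b)*(b + 1960) = (a + b)*(1960 + b) = (1960 + b)*(a + b))
1/f(-420, m) = 1/((-2325)² + 1960*(-420) + 1960*(-2325) - 420*(-2325)) = 1/(5405625 - 823200 - 4557000 + 976500) = 1/1001925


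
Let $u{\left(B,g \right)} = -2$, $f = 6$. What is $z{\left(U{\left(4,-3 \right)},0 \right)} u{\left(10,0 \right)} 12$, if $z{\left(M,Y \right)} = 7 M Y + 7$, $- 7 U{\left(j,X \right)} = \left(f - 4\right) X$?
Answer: $-168$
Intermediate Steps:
$U{\left(j,X \right)} = - \frac{2 X}{7}$ ($U{\left(j,X \right)} = - \frac{\left(6 - 4\right) X}{7} = - \frac{2 X}{7}$)
$z{\left(M,Y \right)} = 7 + 7 M Y$ ($z{\left(M,Y \right)} = 7 M Y + 7 = 7 + 7 M Y$)
$z{\left(U{\left(4,-3 \right)},0 \right)} u{\left(10,0 \right)} 12 = \left(7 + 7 \left(\left(- \frac{2}{7}\right) \left(-3\right)\right) 0\right) \left(-2\right) 12 = \left(7 + 7 \cdot \frac{6}{7} \cdot 0\right) \left(-2\right) 12 = \left(7 + 0\right) \left(-2\right) 12 = 7 \left(-2\right) 12 = \left(-14\right) 12 = -168$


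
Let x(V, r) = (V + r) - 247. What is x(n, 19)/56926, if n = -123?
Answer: -351/56926 ≈ -0.0061659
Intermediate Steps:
x(V, r) = -247 + V + r
x(n, 19)/56926 = (-247 - 123 + 19)/56926 = -351*1/56926 = -351/56926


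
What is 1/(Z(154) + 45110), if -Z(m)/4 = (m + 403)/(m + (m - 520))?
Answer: 53/2391387 ≈ 2.2163e-5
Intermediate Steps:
Z(m) = -4*(403 + m)/(-520 + 2*m) (Z(m) = -4*(m + 403)/(m + (m - 520)) = -4*(403 + m)/(m + (-520 + m)) = -4*(403 + m)/(-520 + 2*m))
1/(Z(154) + 45110) = 1/(2*(-403 - 1*154)/(-260 + 154) + 45110) = 1/(2*(-403 - 154)/(-106) + 45110) = 1/(2*(-1/106)*(-557) + 45110) = 1/(557/53 + 45110) = 1/(2391387/53) = 53/2391387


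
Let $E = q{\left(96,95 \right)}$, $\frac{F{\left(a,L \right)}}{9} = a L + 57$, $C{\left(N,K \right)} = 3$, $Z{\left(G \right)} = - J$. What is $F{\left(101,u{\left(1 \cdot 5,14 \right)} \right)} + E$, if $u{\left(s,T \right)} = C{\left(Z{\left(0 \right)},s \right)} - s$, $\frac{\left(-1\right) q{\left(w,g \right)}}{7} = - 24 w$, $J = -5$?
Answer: $14823$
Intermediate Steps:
$Z{\left(G \right)} = 5$ ($Z{\left(G \right)} = \left(-1\right) \left(-5\right) = 5$)
$q{\left(w,g \right)} = 168 w$ ($q{\left(w,g \right)} = - 7 \left(- 24 w\right) = 168 w$)
$u{\left(s,T \right)} = 3 - s$
$F{\left(a,L \right)} = 513 + 9 L a$ ($F{\left(a,L \right)} = 9 \left(a L + 57\right) = 9 \left(L a + 57\right) = 9 \left(57 + L a\right) = 513 + 9 L a$)
$E = 16128$ ($E = 168 \cdot 96 = 16128$)
$F{\left(101,u{\left(1 \cdot 5,14 \right)} \right)} + E = \left(513 + 9 \left(3 - 1 \cdot 5\right) 101\right) + 16128 = \left(513 + 9 \left(3 - 5\right) 101\right) + 16128 = \left(513 + 9 \left(-2\right) 101\right) + 16128 = \left(513 - 1818\right) + 16128 = -1305 + 16128 = 14823$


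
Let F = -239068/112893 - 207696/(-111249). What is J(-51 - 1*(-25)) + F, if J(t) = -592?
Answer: -826468310972/1395470373 ≈ -592.25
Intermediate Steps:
F = -349850156/1395470373 (F = -239068*1/112893 - 207696*(-1/111249) = -239068/112893 + 69232/37083 = -349850156/1395470373 ≈ -0.25070)
J(-51 - 1*(-25)) + F = -592 - 349850156/1395470373 = -826468310972/1395470373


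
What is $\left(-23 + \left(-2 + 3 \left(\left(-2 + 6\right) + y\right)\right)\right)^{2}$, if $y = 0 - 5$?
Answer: $784$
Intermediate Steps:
$y = -5$
$\left(-23 + \left(-2 + 3 \left(\left(-2 + 6\right) + y\right)\right)\right)^{2} = \left(-23 + \left(-2 + 3 \left(\left(-2 + 6\right) - 5\right)\right)\right)^{2} = \left(-23 + \left(-2 + 3 \left(4 - 5\right)\right)\right)^{2} = \left(-23 + \left(-2 + 3 \left(-1\right)\right)\right)^{2} = \left(-23 - 5\right)^{2} = \left(-28\right)^{2} = 784$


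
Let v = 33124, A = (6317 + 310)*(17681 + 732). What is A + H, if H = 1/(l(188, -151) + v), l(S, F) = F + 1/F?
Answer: 607542755238973/4978922 ≈ 1.2202e+8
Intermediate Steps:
A = 122022951 (A = 6627*18413 = 122022951)
H = 151/4978922 (H = 1/((-151 + 1/(-151)) + 33124) = 1/((-151 - 1/151) + 33124) = 1/(-22802/151 + 33124) = 1/(4978922/151) = 151/4978922 ≈ 3.0328e-5)
A + H = 122022951 + 151/4978922 = 607542755238973/4978922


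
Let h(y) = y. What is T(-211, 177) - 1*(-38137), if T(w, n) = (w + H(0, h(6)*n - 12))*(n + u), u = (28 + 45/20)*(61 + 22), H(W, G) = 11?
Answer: -499413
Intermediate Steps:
u = 10043/4 (u = (28 + 45*(1/20))*83 = (28 + 9/4)*83 = (121/4)*83 = 10043/4 ≈ 2510.8)
T(w, n) = (11 + w)*(10043/4 + n) (T(w, n) = (w + 11)*(n + 10043/4) = (11 + w)*(10043/4 + n))
T(-211, 177) - 1*(-38137) = (110473/4 + 11*177 + (10043/4)*(-211) + 177*(-211)) - 1*(-38137) = (110473/4 + 1947 - 2119073/4 - 37347) + 38137 = -537550 + 38137 = -499413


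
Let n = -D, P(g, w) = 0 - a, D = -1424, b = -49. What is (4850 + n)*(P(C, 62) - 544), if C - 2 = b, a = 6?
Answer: -3450700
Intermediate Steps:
C = -47 (C = 2 - 49 = -47)
P(g, w) = -6 (P(g, w) = 0 - 1*6 = 0 - 6 = -6)
n = 1424 (n = -1*(-1424) = 1424)
(4850 + n)*(P(C, 62) - 544) = (4850 + 1424)*(-6 - 544) = 6274*(-550) = -3450700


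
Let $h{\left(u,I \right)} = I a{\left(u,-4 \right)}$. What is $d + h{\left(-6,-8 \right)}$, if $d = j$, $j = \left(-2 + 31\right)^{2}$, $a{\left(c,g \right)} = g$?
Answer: $873$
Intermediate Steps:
$j = 841$ ($j = 29^{2} = 841$)
$d = 841$
$h{\left(u,I \right)} = - 4 I$ ($h{\left(u,I \right)} = I \left(-4\right) = - 4 I$)
$d + h{\left(-6,-8 \right)} = 841 - -32 = 841 + 32 = 873$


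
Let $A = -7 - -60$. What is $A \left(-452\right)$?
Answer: $-23956$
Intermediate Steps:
$A = 53$ ($A = -7 + 60 = 53$)
$A \left(-452\right) = 53 \left(-452\right) = -23956$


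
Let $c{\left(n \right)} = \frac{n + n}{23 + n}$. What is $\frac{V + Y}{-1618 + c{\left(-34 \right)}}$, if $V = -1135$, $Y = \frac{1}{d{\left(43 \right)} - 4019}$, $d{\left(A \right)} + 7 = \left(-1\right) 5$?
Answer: $\frac{2795947}{3970535} \approx 0.70417$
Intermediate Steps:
$d{\left(A \right)} = -12$ ($d{\left(A \right)} = -7 - 5 = -12$)
$Y = - \frac{1}{4031}$ ($Y = \frac{1}{-12 - 4019} = \frac{1}{-4031} = - \frac{1}{4031} \approx -0.00024808$)
$c{\left(n \right)} = \frac{2 n}{23 + n}$
$\frac{V + Y}{-1618 + c{\left(-34 \right)}} = \frac{-1135 - \frac{1}{4031}}{-1618 + 2 \left(-34\right) \frac{1}{23 - 34}} = - \frac{4575186}{4031 \left(-1618 + 2 \left(-34\right) \frac{1}{-11}\right)} = - \frac{4575186}{4031 \left(-1618 + 2 \left(-34\right) \left(- \frac{1}{11}\right)\right)} = - \frac{4575186}{4031 \left(-1618 + \frac{68}{11}\right)} = - \frac{4575186}{4031 \left(- \frac{17730}{11}\right)} = \left(- \frac{4575186}{4031}\right) \left(- \frac{11}{17730}\right) = \frac{2795947}{3970535}$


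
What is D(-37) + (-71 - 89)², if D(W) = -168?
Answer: 25432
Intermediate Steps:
D(-37) + (-71 - 89)² = -168 + (-71 - 89)² = -168 + (-160)² = -168 + 25600 = 25432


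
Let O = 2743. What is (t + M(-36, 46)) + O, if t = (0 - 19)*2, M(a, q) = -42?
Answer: 2663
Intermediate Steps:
t = -38 (t = -19*2 = -38)
(t + M(-36, 46)) + O = (-38 - 42) + 2743 = -80 + 2743 = 2663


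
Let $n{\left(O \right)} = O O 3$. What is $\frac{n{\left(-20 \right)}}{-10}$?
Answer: $-120$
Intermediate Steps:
$n{\left(O \right)} = 3 O^{2}$ ($n{\left(O \right)} = O^{2} \cdot 3 = 3 O^{2}$)
$\frac{n{\left(-20 \right)}}{-10} = \frac{3 \left(-20\right)^{2}}{-10} = 3 \cdot 400 \left(- \frac{1}{10}\right) = 1200 \left(- \frac{1}{10}\right) = -120$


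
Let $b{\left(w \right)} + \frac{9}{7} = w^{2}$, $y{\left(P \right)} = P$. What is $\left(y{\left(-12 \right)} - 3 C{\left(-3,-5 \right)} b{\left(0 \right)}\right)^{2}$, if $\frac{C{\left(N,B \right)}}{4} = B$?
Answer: $\frac{389376}{49} \approx 7946.4$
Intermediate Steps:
$C{\left(N,B \right)} = 4 B$
$b{\left(w \right)} = - \frac{9}{7} + w^{2}$
$\left(y{\left(-12 \right)} - 3 C{\left(-3,-5 \right)} b{\left(0 \right)}\right)^{2} = \left(-12 - 3 \cdot 4 \left(-5\right) \left(- \frac{9}{7} + 0^{2}\right)\right)^{2} = \left(-12 - 3 \left(-20\right) \left(- \frac{9}{7} + 0\right)\right)^{2} = \left(-12 - \left(-60\right) \left(- \frac{9}{7}\right)\right)^{2} = \left(-12 - \frac{540}{7}\right)^{2} = \left(- \frac{624}{7}\right)^{2} = \frac{389376}{49}$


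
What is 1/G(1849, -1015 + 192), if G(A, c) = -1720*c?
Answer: 1/1415560 ≈ 7.0643e-7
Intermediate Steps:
1/G(1849, -1015 + 192) = 1/(-1720*(-1015 + 192)) = 1/(-1720*(-823)) = 1/1415560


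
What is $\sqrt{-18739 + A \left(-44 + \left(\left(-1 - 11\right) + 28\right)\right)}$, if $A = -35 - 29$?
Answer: $3 i \sqrt{1883} \approx 130.18 i$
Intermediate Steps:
$A = -64$ ($A = -35 - 29 = -64$)
$\sqrt{-18739 + A \left(-44 + \left(\left(-1 - 11\right) + 28\right)\right)} = \sqrt{-18739 - 64 \left(-44 + \left(\left(-1 - 11\right) + 28\right)\right)} = \sqrt{-18739 - 64 \left(-44 + \left(-12 + 28\right)\right)} = \sqrt{-18739 - 64 \left(-44 + 16\right)} = \sqrt{-18739 - -1792} = \sqrt{-18739 + 1792} = \sqrt{-16947} = 3 i \sqrt{1883}$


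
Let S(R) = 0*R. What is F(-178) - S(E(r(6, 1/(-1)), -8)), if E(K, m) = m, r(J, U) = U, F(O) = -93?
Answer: -93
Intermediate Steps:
S(R) = 0
F(-178) - S(E(r(6, 1/(-1)), -8)) = -93 - 1*0 = -93 + 0 = -93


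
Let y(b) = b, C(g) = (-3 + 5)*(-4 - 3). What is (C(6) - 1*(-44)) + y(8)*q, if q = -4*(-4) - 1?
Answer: 150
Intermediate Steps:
C(g) = -14 (C(g) = 2*(-7) = -14)
q = 15 (q = 16 - 1 = 15)
(C(6) - 1*(-44)) + y(8)*q = (-14 - 1*(-44)) + 8*15 = (-14 + 44) + 120 = 30 + 120 = 150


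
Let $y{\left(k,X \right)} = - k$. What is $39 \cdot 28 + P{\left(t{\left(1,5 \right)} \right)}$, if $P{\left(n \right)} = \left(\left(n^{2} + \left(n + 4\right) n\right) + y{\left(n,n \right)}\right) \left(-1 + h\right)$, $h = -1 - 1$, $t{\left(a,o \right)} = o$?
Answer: $897$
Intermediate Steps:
$h = -2$ ($h = -1 - 1 = -2$)
$P{\left(n \right)} = - 3 n^{2} + 3 n - 3 n \left(4 + n\right)$ ($P{\left(n \right)} = \left(\left(n^{2} + \left(n + 4\right) n\right) - n\right) \left(-1 - 2\right) = \left(\left(n^{2} + \left(4 + n\right) n\right) - n\right) \left(-3\right) = \left(\left(n^{2} + n \left(4 + n\right)\right) - n\right) \left(-3\right) = \left(n^{2} - n + n \left(4 + n\right)\right) \left(-3\right) = - 3 n^{2} + 3 n - 3 n \left(4 + n\right)$)
$39 \cdot 28 + P{\left(t{\left(1,5 \right)} \right)} = 39 \cdot 28 + 3 \cdot 5 \left(-3 - 10\right) = 1092 + 3 \cdot 5 \left(-3 - 10\right) = 1092 + 3 \cdot 5 \left(-13\right) = 1092 - 195 = 897$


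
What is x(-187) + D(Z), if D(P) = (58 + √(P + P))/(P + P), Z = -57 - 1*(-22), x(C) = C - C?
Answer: -29/35 - I*√70/70 ≈ -0.82857 - 0.11952*I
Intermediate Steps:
x(C) = 0
Z = -35 (Z = -57 + 22 = -35)
D(P) = (58 + √2*√P)/(2*P) (D(P) = (58 + √(2*P))/((2*P)) = (58 + √2*√P)*(1/(2*P)) = (58 + √2*√P)/(2*P))
x(-187) + D(Z) = 0 + (29/(-35) + √2/(2*√(-35))) = 0 + (29*(-1/35) + √2*(-I*√35/35)/2) = 0 + (-29/35 - I*√70/70) = -29/35 - I*√70/70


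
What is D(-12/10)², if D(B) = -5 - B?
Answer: 361/25 ≈ 14.440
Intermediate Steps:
D(-12/10)² = (-5 - (-12)/10)² = (-5 - 1*(-6/5))² = (-5 + 6/5)² = (-19/5)² = 361/25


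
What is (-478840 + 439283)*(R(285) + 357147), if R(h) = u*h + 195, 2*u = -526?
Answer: -11170382559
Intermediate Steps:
u = -263 (u = (½)*(-526) = -263)
R(h) = 195 - 263*h (R(h) = -263*h + 195 = 195 - 263*h)
(-478840 + 439283)*(R(285) + 357147) = (-478840 + 439283)*((195 - 263*285) + 357147) = -39557*((195 - 74955) + 357147) = -39557*(-74760 + 357147) = -39557*282387 = -11170382559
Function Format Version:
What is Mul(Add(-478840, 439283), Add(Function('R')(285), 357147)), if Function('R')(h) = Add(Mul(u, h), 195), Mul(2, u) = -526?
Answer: -11170382559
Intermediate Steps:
u = -263 (u = Mul(Rational(1, 2), -526) = -263)
Function('R')(h) = Add(195, Mul(-263, h)) (Function('R')(h) = Add(Mul(-263, h), 195) = Add(195, Mul(-263, h)))
Mul(Add(-478840, 439283), Add(Function('R')(285), 357147)) = Mul(Add(-478840, 439283), Add(Add(195, Mul(-263, 285)), 357147)) = Mul(-39557, Add(Add(195, -74955), 357147)) = Mul(-39557, Add(-74760, 357147)) = Mul(-39557, 282387) = -11170382559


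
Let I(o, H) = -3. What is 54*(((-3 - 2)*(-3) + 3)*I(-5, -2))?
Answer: -2916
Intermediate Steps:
54*(((-3 - 2)*(-3) + 3)*I(-5, -2)) = 54*(((-3 - 2)*(-3) + 3)*(-3)) = 54*((-5*(-3) + 3)*(-3)) = 54*((15 + 3)*(-3)) = 54*(18*(-3)) = 54*(-54) = -2916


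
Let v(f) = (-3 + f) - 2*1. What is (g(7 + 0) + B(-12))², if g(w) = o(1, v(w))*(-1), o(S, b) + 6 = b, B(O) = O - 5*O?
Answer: 2704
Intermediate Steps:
v(f) = -5 + f (v(f) = (-3 + f) - 2 = -5 + f)
B(O) = -4*O
o(S, b) = -6 + b
g(w) = 11 - w (g(w) = (-6 + (-5 + w))*(-1) = (-11 + w)*(-1) = 11 - w)
(g(7 + 0) + B(-12))² = ((11 - (7 + 0)) - 4*(-12))² = ((11 - 1*7) + 48)² = ((11 - 7) + 48)² = (4 + 48)² = 52² = 2704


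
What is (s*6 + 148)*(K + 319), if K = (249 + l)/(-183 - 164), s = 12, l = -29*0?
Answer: 24297680/347 ≈ 70022.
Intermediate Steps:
l = 0
K = -249/347 (K = (249 + 0)/(-183 - 164) = 249/(-347) = 249*(-1/347) = -249/347 ≈ -0.71758)
(s*6 + 148)*(K + 319) = (12*6 + 148)*(-249/347 + 319) = (72 + 148)*(110444/347) = 220*(110444/347) = 24297680/347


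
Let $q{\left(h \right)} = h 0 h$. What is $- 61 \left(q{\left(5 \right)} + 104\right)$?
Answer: $-6344$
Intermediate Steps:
$q{\left(h \right)} = 0$ ($q{\left(h \right)} = 0 h = 0$)
$- 61 \left(q{\left(5 \right)} + 104\right) = - 61 \left(0 + 104\right) = \left(-61\right) 104 = -6344$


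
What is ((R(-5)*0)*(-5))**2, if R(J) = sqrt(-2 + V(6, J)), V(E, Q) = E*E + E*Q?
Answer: 0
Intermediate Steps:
V(E, Q) = E**2 + E*Q
R(J) = sqrt(34 + 6*J) (R(J) = sqrt(-2 + 6*(6 + J)) = sqrt(-2 + (36 + 6*J)) = sqrt(34 + 6*J))
((R(-5)*0)*(-5))**2 = ((sqrt(34 + 6*(-5))*0)*(-5))**2 = ((sqrt(34 - 30)*0)*(-5))**2 = ((sqrt(4)*0)*(-5))**2 = ((2*0)*(-5))**2 = (0*(-5))**2 = 0**2 = 0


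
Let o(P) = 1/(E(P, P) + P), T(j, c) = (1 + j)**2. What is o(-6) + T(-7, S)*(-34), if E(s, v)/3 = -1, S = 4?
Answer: -11017/9 ≈ -1224.1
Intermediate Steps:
E(s, v) = -3 (E(s, v) = 3*(-1) = -3)
o(P) = 1/(-3 + P)
o(-6) + T(-7, S)*(-34) = 1/(-3 - 6) + (1 - 7)**2*(-34) = 1/(-9) + (-6)**2*(-34) = -1/9 + 36*(-34) = -1/9 - 1224 = -11017/9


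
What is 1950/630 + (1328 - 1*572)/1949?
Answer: 142561/40929 ≈ 3.4831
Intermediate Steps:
1950/630 + (1328 - 1*572)/1949 = 1950*(1/630) + (1328 - 572)*(1/1949) = 65/21 + 756*(1/1949) = 65/21 + 756/1949 = 142561/40929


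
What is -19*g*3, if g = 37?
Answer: -2109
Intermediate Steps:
-19*g*3 = -19*37*3 = -703*3 = -2109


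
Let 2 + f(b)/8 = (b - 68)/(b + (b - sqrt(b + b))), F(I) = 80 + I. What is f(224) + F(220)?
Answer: 42732/149 + 52*sqrt(7)/1043 ≈ 286.92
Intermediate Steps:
f(b) = -16 + 8*(-68 + b)/(2*b - sqrt(2)*sqrt(b)) (f(b) = -16 + 8*((b - 68)/(b + (b - sqrt(b + b)))) = -16 + 8*((-68 + b)/(b + (b - sqrt(2*b)))) = -16 + 8*((-68 + b)/(b + (b - sqrt(2)*sqrt(b)))) = -16 + 8*((-68 + b)/(2*b - sqrt(2)*sqrt(b))) = -16 + 8*(-68 + b)/(2*b - sqrt(2)*sqrt(b)))
f(224) + F(220) = 8*(68 + 3*224 - 2*sqrt(2)*sqrt(224))/(-2*224 + sqrt(2)*sqrt(224)) + (80 + 220) = 8*(68 + 672 - 2*sqrt(2)*4*sqrt(14))/(-448 + sqrt(2)*(4*sqrt(14))) + 300 = 8*(68 + 672 - 16*sqrt(7))/(-448 + 8*sqrt(7)) + 300 = 8*(740 - 16*sqrt(7))/(-448 + 8*sqrt(7)) + 300 = 300 + 8*(740 - 16*sqrt(7))/(-448 + 8*sqrt(7))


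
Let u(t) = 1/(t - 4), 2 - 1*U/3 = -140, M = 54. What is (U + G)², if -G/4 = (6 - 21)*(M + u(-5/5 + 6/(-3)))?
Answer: 655462404/49 ≈ 1.3377e+7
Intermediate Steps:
U = 426 (U = 6 - 3*(-140) = 6 + 420 = 426)
u(t) = 1/(-4 + t)
G = 22620/7 (G = -4*(6 - 21)*(54 + 1/(-4 + (-5/5 + 6/(-3)))) = -(-60)*(54 + 1/(-4 + (-5*⅕ + 6*(-⅓)))) = -(-60)*(54 + 1/(-4 + (-1 - 2))) = -(-60)*(54 + 1/(-4 - 3)) = -(-60)*(54 + 1/(-7)) = -(-60)*(54 - ⅐) = -(-60)*377/7 = -4*(-5655/7) = 22620/7 ≈ 3231.4)
(U + G)² = (426 + 22620/7)² = (25602/7)² = 655462404/49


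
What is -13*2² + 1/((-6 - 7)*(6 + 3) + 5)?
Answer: -5825/112 ≈ -52.009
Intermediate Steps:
-13*2² + 1/((-6 - 7)*(6 + 3) + 5) = -13*4 + 1/(-13*9 + 5) = -52 + 1/(-117 + 5) = -52 + 1/(-112) = -52 - 1/112 = -5825/112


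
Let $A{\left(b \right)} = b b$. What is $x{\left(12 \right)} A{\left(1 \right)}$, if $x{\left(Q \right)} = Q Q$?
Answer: $144$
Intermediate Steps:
$A{\left(b \right)} = b^{2}$
$x{\left(Q \right)} = Q^{2}$
$x{\left(12 \right)} A{\left(1 \right)} = 12^{2} \cdot 1^{2} = 144 \cdot 1 = 144$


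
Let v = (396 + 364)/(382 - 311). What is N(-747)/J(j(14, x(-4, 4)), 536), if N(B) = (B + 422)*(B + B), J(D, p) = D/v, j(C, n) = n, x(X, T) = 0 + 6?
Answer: 61503000/71 ≈ 8.6624e+5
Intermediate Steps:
x(X, T) = 6
v = 760/71 ≈ 10.704
J(D, p) = 71*D/760 (J(D, p) = D/(760/71) = D*(71/760) = 71*D/760)
N(B) = 2*B*(422 + B) (N(B) = (422 + B)*(2*B) = 2*B*(422 + B))
N(-747)/J(j(14, x(-4, 4)), 536) = (2*(-747)*(422 - 747))/(((71/760)*6)) = (2*(-747)*(-325))/(213/380) = 485550*(380/213) = 61503000/71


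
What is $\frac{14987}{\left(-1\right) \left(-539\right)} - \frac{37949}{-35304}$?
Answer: $\frac{78507937}{2718408} \approx 28.88$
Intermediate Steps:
$\frac{14987}{\left(-1\right) \left(-539\right)} - \frac{37949}{-35304} = \frac{14987}{539} - - \frac{37949}{35304} = 14987 \cdot \frac{1}{539} + \frac{37949}{35304} = \frac{2141}{77} + \frac{37949}{35304} = \frac{78507937}{2718408}$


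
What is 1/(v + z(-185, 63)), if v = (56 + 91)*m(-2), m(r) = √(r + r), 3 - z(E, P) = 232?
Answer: -229/138877 - 294*I/138877 ≈ -0.0016489 - 0.002117*I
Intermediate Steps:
z(E, P) = -229 (z(E, P) = 3 - 1*232 = 3 - 232 = -229)
m(r) = √2*√r (m(r) = √(2*r) = √2*√r)
v = 294*I (v = (56 + 91)*(√2*√(-2)) = 147*(√2*(I*√2)) = 147*(2*I) = 294*I ≈ 294.0*I)
1/(v + z(-185, 63)) = 1/(294*I - 229) = 1/(-229 + 294*I) = (-229 - 294*I)/138877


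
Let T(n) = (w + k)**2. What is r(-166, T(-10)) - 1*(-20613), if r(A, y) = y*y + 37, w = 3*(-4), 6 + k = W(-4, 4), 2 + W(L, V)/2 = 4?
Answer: 59066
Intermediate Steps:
W(L, V) = 4 (W(L, V) = -4 + 2*4 = -4 + 8 = 4)
k = -2 (k = -6 + 4 = -2)
w = -12
T(n) = 196 (T(n) = (-12 - 2)**2 = (-14)**2 = 196)
r(A, y) = 37 + y**2 (r(A, y) = y**2 + 37 = 37 + y**2)
r(-166, T(-10)) - 1*(-20613) = (37 + 196**2) - 1*(-20613) = (37 + 38416) + 20613 = 38453 + 20613 = 59066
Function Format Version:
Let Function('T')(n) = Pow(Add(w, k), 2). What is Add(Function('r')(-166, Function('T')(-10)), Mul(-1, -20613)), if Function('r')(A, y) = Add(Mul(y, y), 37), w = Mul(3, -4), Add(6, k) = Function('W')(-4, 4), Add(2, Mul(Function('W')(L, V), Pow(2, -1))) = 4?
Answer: 59066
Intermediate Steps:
Function('W')(L, V) = 4 (Function('W')(L, V) = Add(-4, Mul(2, 4)) = Add(-4, 8) = 4)
k = -2 (k = Add(-6, 4) = -2)
w = -12
Function('T')(n) = 196 (Function('T')(n) = Pow(Add(-12, -2), 2) = Pow(-14, 2) = 196)
Function('r')(A, y) = Add(37, Pow(y, 2)) (Function('r')(A, y) = Add(Pow(y, 2), 37) = Add(37, Pow(y, 2)))
Add(Function('r')(-166, Function('T')(-10)), Mul(-1, -20613)) = Add(Add(37, Pow(196, 2)), Mul(-1, -20613)) = Add(Add(37, 38416), 20613) = Add(38453, 20613) = 59066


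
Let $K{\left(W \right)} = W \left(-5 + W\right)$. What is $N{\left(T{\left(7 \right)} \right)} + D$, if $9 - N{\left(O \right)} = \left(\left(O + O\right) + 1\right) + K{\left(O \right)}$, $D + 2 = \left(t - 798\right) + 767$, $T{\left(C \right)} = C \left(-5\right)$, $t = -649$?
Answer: $-2004$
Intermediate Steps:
$T{\left(C \right)} = - 5 C$
$D = -682$ ($D = -2 + \left(\left(-649 - 798\right) + 767\right) = -2 + \left(-1447 + 767\right) = -2 - 680 = -682$)
$N{\left(O \right)} = 8 - 2 O - O \left(-5 + O\right)$ ($N{\left(O \right)} = 9 - \left(\left(\left(O + O\right) + 1\right) + O \left(-5 + O\right)\right) = 9 - \left(\left(2 O + 1\right) + O \left(-5 + O\right)\right) = 9 - \left(\left(1 + 2 O\right) + O \left(-5 + O\right)\right) = 9 - \left(1 + 2 O + O \left(-5 + O\right)\right) = 8 - 2 O - O \left(-5 + O\right)$)
$N{\left(T{\left(7 \right)} \right)} + D = \left(8 - \left(\left(-5\right) 7\right)^{2} + 3 \left(\left(-5\right) 7\right)\right) - 682 = \left(8 - \left(-35\right)^{2} + 3 \left(-35\right)\right) - 682 = \left(8 - 1225 - 105\right) - 682 = -1322 - 682 = -2004$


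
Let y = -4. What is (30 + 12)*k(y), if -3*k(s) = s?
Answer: 56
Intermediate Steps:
k(s) = -s/3
(30 + 12)*k(y) = (30 + 12)*(-1/3*(-4)) = 42*(4/3) = 56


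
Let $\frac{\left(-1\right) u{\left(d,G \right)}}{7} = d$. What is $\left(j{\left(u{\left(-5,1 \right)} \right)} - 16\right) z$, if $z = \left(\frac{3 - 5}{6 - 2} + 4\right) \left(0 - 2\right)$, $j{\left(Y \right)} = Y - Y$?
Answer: $112$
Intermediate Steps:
$u{\left(d,G \right)} = - 7 d$
$j{\left(Y \right)} = 0$
$z = -7$ ($z = \left(- \frac{2}{4} + 4\right) \left(0 - 2\right) = \left(\left(-2\right) \frac{1}{4} + 4\right) \left(-2\right) = \left(- \frac{1}{2} + 4\right) \left(-2\right) = \frac{7}{2} \left(-2\right) = -7$)
$\left(j{\left(u{\left(-5,1 \right)} \right)} - 16\right) z = \left(0 - 16\right) \left(-7\right) = \left(-16\right) \left(-7\right) = 112$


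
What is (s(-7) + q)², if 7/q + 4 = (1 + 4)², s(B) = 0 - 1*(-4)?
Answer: 169/9 ≈ 18.778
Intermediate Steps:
s(B) = 4 (s(B) = 0 + 4 = 4)
q = ⅓ (q = 7/(-4 + (1 + 4)²) = 7/(-4 + 5²) = 7/(-4 + 25) = 7/21 = 7*(1/21) = ⅓ ≈ 0.33333)
(s(-7) + q)² = (4 + ⅓)² = (13/3)² = 169/9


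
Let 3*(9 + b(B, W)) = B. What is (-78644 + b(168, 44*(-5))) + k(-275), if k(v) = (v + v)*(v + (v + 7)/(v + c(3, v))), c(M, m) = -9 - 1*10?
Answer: 10606291/147 ≈ 72152.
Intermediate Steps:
c(M, m) = -19 (c(M, m) = -9 - 10 = -19)
b(B, W) = -9 + B/3
k(v) = 2*v*(v + (7 + v)/(-19 + v)) (k(v) = (v + v)*(v + (v + 7)/(v - 19)) = (2*v)*(v + (7 + v)/(-19 + v)) = 2*v*(v + (7 + v)/(-19 + v)))
(-78644 + b(168, 44*(-5))) + k(-275) = (-78644 + (-9 + (⅓)*168)) + 2*(-275)*(7 + (-275)² - 18*(-275))/(-19 - 275) = (-78644 + (-9 + 56)) + 2*(-275)*(7 + 75625 + 4950)/(-294) = (-78644 + 47) + 2*(-275)*(-1/294)*80582 = -78597 + 22160050/147 = 10606291/147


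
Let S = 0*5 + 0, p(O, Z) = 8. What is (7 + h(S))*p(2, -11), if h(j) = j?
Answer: 56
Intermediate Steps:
S = 0 (S = 0 + 0 = 0)
(7 + h(S))*p(2, -11) = (7 + 0)*8 = 7*8 = 56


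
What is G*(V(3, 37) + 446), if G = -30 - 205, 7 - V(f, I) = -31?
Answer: -113740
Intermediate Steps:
V(f, I) = 38 (V(f, I) = 7 - 1*(-31) = 7 + 31 = 38)
G = -235
G*(V(3, 37) + 446) = -235*(38 + 446) = -235*484 = -113740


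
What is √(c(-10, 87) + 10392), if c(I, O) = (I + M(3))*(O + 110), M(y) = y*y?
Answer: √10195 ≈ 100.97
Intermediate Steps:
M(y) = y²
c(I, O) = (9 + I)*(110 + O) (c(I, O) = (I + 3²)*(O + 110) = (I + 9)*(110 + O) = (9 + I)*(110 + O))
√(c(-10, 87) + 10392) = √((990 + 9*87 + 110*(-10) - 10*87) + 10392) = √((990 + 783 - 1100 - 870) + 10392) = √(-197 + 10392) = √10195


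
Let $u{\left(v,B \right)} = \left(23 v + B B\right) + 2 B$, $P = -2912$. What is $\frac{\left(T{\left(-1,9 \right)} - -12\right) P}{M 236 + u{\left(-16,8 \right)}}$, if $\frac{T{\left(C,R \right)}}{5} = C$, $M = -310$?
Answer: $\frac{2548}{9181} \approx 0.27753$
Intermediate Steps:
$T{\left(C,R \right)} = 5 C$
$u{\left(v,B \right)} = B^{2} + 2 B + 23 v$ ($u{\left(v,B \right)} = \left(23 v + B^{2}\right) + 2 B = \left(B^{2} + 23 v\right) + 2 B = B^{2} + 2 B + 23 v$)
$\frac{\left(T{\left(-1,9 \right)} - -12\right) P}{M 236 + u{\left(-16,8 \right)}} = \frac{\left(5 \left(-1\right) - -12\right) \left(-2912\right)}{\left(-310\right) 236 + \left(8^{2} + 2 \cdot 8 + 23 \left(-16\right)\right)} = \frac{\left(-5 + 12\right) \left(-2912\right)}{-73160 + \left(64 + 16 - 368\right)} = \frac{7 \left(-2912\right)}{-73160 - 288} = - \frac{20384}{-73448} = \left(-20384\right) \left(- \frac{1}{73448}\right) = \frac{2548}{9181}$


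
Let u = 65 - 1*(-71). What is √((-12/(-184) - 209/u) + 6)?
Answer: √11077030/1564 ≈ 2.1280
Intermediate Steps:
u = 136 (u = 65 + 71 = 136)
√((-12/(-184) - 209/u) + 6) = √((-12/(-184) - 209/136) + 6) = √((-12*(-1/184) - 209*1/136) + 6) = √((3/46 - 209/136) + 6) = √(-4603/3128 + 6) = √(14165/3128) = √11077030/1564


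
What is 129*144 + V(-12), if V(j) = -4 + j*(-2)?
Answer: 18596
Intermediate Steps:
V(j) = -4 - 2*j
129*144 + V(-12) = 129*144 + (-4 - 2*(-12)) = 18576 + (-4 + 24) = 18576 + 20 = 18596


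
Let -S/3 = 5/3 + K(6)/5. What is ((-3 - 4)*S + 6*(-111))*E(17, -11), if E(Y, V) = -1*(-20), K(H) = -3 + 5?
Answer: -12452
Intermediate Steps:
K(H) = 2
S = -31/5 (S = -3*(5/3 + 2/5) = -3*(5*(⅓) + 2*(⅕)) = -3*(5/3 + ⅖) = -3*31/15 = -31/5 ≈ -6.2000)
E(Y, V) = 20
((-3 - 4)*S + 6*(-111))*E(17, -11) = ((-3 - 4)*(-31/5) + 6*(-111))*20 = (-7*(-31/5) - 666)*20 = (217/5 - 666)*20 = -3113/5*20 = -12452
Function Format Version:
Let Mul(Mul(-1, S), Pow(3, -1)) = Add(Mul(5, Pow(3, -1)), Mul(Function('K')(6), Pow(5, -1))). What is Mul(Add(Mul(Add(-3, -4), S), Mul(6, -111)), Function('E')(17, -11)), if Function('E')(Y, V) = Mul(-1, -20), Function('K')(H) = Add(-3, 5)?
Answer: -12452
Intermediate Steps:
Function('K')(H) = 2
S = Rational(-31, 5) (S = Mul(-3, Add(Mul(5, Pow(3, -1)), Mul(2, Pow(5, -1)))) = Mul(-3, Add(Mul(5, Rational(1, 3)), Mul(2, Rational(1, 5)))) = Mul(-3, Add(Rational(5, 3), Rational(2, 5))) = Mul(-3, Rational(31, 15)) = Rational(-31, 5) ≈ -6.2000)
Function('E')(Y, V) = 20
Mul(Add(Mul(Add(-3, -4), S), Mul(6, -111)), Function('E')(17, -11)) = Mul(Add(Mul(Add(-3, -4), Rational(-31, 5)), Mul(6, -111)), 20) = Mul(Add(Mul(-7, Rational(-31, 5)), -666), 20) = Mul(Add(Rational(217, 5), -666), 20) = Mul(Rational(-3113, 5), 20) = -12452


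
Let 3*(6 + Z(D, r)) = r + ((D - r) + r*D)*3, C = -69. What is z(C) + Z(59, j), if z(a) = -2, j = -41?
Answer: -7022/3 ≈ -2340.7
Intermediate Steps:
Z(D, r) = -6 + D - 2*r/3 + D*r (Z(D, r) = -6 + (r + ((D - r) + r*D)*3)/3 = -6 + (r + ((D - r) + D*r)*3)/3 = -6 + (r + (D - r + D*r)*3)/3 = -6 + (r + (-3*r + 3*D + 3*D*r))/3 = -6 + (-2*r + 3*D + 3*D*r)/3 = -6 + (D - 2*r/3 + D*r) = -6 + D - 2*r/3 + D*r)
z(C) + Z(59, j) = -2 + (-6 + 59 - ⅔*(-41) + 59*(-41)) = -2 + (-6 + 59 + 82/3 - 2419) = -2 - 7016/3 = -7022/3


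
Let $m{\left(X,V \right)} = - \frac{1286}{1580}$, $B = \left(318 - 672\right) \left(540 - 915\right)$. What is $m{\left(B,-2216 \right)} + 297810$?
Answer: $\frac{235269257}{790} \approx 2.9781 \cdot 10^{5}$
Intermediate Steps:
$B = 132750$ ($B = \left(-354\right) \left(-375\right) = 132750$)
$m{\left(X,V \right)} = - \frac{643}{790}$ ($m{\left(X,V \right)} = \left(-1286\right) \frac{1}{1580} = - \frac{643}{790}$)
$m{\left(B,-2216 \right)} + 297810 = - \frac{643}{790} + 297810 = \frac{235269257}{790}$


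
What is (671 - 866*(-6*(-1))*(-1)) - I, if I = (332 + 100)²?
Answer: -180757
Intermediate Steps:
I = 186624 (I = 432² = 186624)
(671 - 866*(-6*(-1))*(-1)) - I = (671 - 866*(-6*(-1))*(-1)) - 1*186624 = (671 - 5196*(-1)) - 186624 = (671 - 866*(-6)) - 186624 = (671 + 5196) - 186624 = 5867 - 186624 = -180757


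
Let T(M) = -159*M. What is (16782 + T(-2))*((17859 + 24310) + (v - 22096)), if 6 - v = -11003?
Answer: 531502200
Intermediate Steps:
v = 11009 (v = 6 - 1*(-11003) = 6 + 11003 = 11009)
(16782 + T(-2))*((17859 + 24310) + (v - 22096)) = (16782 - 159*(-2))*((17859 + 24310) + (11009 - 22096)) = (16782 + 318)*(42169 - 11087) = 17100*31082 = 531502200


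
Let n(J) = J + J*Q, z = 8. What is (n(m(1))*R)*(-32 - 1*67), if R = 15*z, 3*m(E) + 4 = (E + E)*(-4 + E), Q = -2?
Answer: -39600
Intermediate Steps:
m(E) = -4/3 + 2*E*(-4 + E)/3 (m(E) = -4/3 + ((E + E)*(-4 + E))/3 = -4/3 + ((2*E)*(-4 + E))/3 = -4/3 + (2*E*(-4 + E))/3 = -4/3 + 2*E*(-4 + E)/3)
n(J) = -J (n(J) = J + J*(-2) = J - 2*J = -J)
R = 120 (R = 15*8 = 120)
(n(m(1))*R)*(-32 - 1*67) = (-(-4/3 - 8/3*1 + (2/3)*1**2)*120)*(-32 - 1*67) = (-(-4/3 - 8/3 + (2/3)*1)*120)*(-32 - 67) = (-(-4/3 - 8/3 + 2/3)*120)*(-99) = (-1*(-10/3)*120)*(-99) = ((10/3)*120)*(-99) = 400*(-99) = -39600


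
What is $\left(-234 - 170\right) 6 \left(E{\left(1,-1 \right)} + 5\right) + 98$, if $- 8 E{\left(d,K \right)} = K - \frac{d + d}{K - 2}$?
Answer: $-12123$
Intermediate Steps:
$E{\left(d,K \right)} = - \frac{K}{8} + \frac{d}{4 \left(-2 + K\right)}$ ($E{\left(d,K \right)} = - \frac{K - \frac{d + d}{K - 2}}{8} = - \frac{K - \frac{2 d}{-2 + K}}{8} = - \frac{K}{8} + \frac{d}{4 \left(-2 + K\right)}$)
$\left(-234 - 170\right) 6 \left(E{\left(1,-1 \right)} + 5\right) + 98 = \left(-234 - 170\right) 6 \left(\frac{- \left(-1\right)^{2} + 2 \left(-1\right) + 2 \cdot 1}{8 \left(-2 - 1\right)} + 5\right) + 98 = \left(-234 - 170\right) 6 \left(\frac{\left(-1\right) 1 - 2 + 2}{8 \left(-3\right)} + 5\right) + 98 = - 404 \cdot 6 \left(\frac{1}{8} \left(- \frac{1}{3}\right) \left(-1 - 2 + 2\right) + 5\right) + 98 = - 404 \cdot 6 \left(\frac{1}{8} \left(- \frac{1}{3}\right) \left(-1\right) + 5\right) + 98 = - 404 \cdot 6 \left(\frac{1}{24} + 5\right) + 98 = - 404 \cdot 6 \cdot \frac{121}{24} + 98 = \left(-404\right) \frac{121}{4} + 98 = -12221 + 98 = -12123$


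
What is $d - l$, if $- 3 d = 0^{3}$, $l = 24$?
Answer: $-24$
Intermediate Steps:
$d = 0$ ($d = - \frac{0^{3}}{3} = \left(- \frac{1}{3}\right) 0 = 0$)
$d - l = 0 - 24 = -24$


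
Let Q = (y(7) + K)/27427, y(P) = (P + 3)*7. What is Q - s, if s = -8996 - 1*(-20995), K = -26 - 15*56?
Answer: -329097369/27427 ≈ -11999.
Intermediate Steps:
K = -866 (K = -26 - 840 = -866)
y(P) = 21 + 7*P (y(P) = (3 + P)*7 = 21 + 7*P)
s = 11999 (s = -8996 + 20995 = 11999)
Q = -796/27427 (Q = ((21 + 7*7) - 866)/27427 = ((21 + 49) - 866)*(1/27427) = (70 - 866)*(1/27427) = -796*1/27427 = -796/27427 ≈ -0.029022)
Q - s = -796/27427 - 1*11999 = -796/27427 - 11999 = -329097369/27427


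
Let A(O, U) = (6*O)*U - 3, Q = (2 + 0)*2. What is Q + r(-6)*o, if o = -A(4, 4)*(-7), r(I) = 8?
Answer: 5212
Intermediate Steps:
Q = 4 (Q = 2*2 = 4)
A(O, U) = -3 + 6*O*U (A(O, U) = 6*O*U - 3 = -3 + 6*O*U)
o = 651 (o = -(-3 + 6*4*4)*(-7) = -(-3 + 96)*(-7) = -93*(-7) = -1*(-651) = 651)
Q + r(-6)*o = 4 + 8*651 = 4 + 5208 = 5212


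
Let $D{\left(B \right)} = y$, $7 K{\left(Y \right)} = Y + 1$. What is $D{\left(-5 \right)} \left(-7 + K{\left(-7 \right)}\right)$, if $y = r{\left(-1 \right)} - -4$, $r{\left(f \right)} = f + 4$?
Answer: $-55$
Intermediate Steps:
$r{\left(f \right)} = 4 + f$
$y = 7$ ($y = \left(4 - 1\right) - -4 = 3 + 4 = 7$)
$K{\left(Y \right)} = \frac{1}{7} + \frac{Y}{7}$ ($K{\left(Y \right)} = \frac{Y + 1}{7} = \frac{1 + Y}{7} = \frac{1}{7} + \frac{Y}{7}$)
$D{\left(B \right)} = 7$
$D{\left(-5 \right)} \left(-7 + K{\left(-7 \right)}\right) = 7 \left(-7 + \left(\frac{1}{7} + \frac{1}{7} \left(-7\right)\right)\right) = 7 \left(-7 + \left(\frac{1}{7} - 1\right)\right) = 7 \left(-7 - \frac{6}{7}\right) = 7 \left(- \frac{55}{7}\right) = -55$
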